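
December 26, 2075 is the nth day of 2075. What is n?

Days in months before December: 31 + 28 + 31 + 30 + 31 + 30 + 31 + 31 + 30 + 31 + 30 = 334.
Plus 26 days into December → day 360.

360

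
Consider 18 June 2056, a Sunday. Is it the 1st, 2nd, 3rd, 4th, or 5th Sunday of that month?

Day 18 falls in week ⌈18/7⌉ of the month.
Days 1–7 hold the 1st Sunday, 8–14 the 2nd, 15–21 the 3rd, 22–28 the 4th, 29–31 the 5th.
18 is in the range for the 3rd.

3rd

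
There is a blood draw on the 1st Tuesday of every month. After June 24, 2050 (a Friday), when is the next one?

June 2050 starts on a Wednesday, so its 1st Tuesday is June 7, 2050 (6 days in).
That is not after June 24, 2050, so look at July 2050.
July 2050 starts on a Friday, so its 1st Tuesday is July 5, 2050 (4 days in).

July 5, 2050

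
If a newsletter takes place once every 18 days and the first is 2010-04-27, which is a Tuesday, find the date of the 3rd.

The 3rd occurrence is 2 intervals after the first: 2 × 18 = 36 days after 2010-04-27.
April has 30 days — 3 days to the end of April leaves 33.
May has 31 days (2 left).
2 days into June → 2010-06-02.

2010-06-02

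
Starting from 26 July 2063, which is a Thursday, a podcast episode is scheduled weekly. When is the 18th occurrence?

22 November 2063

The 18th occurrence is 17 intervals after the first: 17 × 7 = 119 days after 26 July 2063.
July has 31 days — 5 days to the end of July leaves 114.
August has 31 days (83 left).
September has 30 days (53 left).
October has 31 days (22 left).
22 days into November → 22 November 2063.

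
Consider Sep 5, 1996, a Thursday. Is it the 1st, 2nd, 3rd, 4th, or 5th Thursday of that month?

Day 5 falls in week ⌈5/7⌉ of the month.
Days 1–7 hold the 1st Thursday, 8–14 the 2nd, 15–21 the 3rd, 22–28 the 4th, 29–31 the 5th.
5 is in the range for the 1st.

1st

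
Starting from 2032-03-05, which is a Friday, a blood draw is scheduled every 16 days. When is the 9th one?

2032-07-11

The 9th occurrence is 8 intervals after the first: 8 × 16 = 128 days after 2032-03-05.
March has 31 days — 26 days to the end of March leaves 102.
April has 30 days (72 left).
May has 31 days (41 left).
June has 30 days (11 left).
11 days into July → 2032-07-11.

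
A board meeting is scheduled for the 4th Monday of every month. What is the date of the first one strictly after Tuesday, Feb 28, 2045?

Feb 2045 starts on a Wednesday; its first Monday is the 6th, so the 4th Monday is the 27th — Feb 27, 2045.
That is not after Feb 28, 2045, so look at Mar 2045.
Mar 2045 starts on a Wednesday; its first Monday is the 6th, so the 4th Monday is the 27th — Mar 27, 2045.

Mar 27, 2045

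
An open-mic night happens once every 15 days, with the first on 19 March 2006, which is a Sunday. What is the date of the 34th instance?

27 July 2007

The 34th occurrence is 33 intervals after the first: 33 × 15 = 495 days after 19 March 2006.
March has 31 days — 12 days to the end of March leaves 483.
From end of March to end of 2006 is 275 days (208 left).
January has 31 days (177 left).
February has 28 days (149 left).
March has 31 days (118 left).
April has 30 days (88 left).
May has 31 days (57 left).
June has 30 days (27 left).
27 days into July → 27 July 2007.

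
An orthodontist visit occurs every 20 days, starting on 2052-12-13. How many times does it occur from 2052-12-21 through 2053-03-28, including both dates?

5

Occurrences land 20·i days after 2052-12-13 for i = 0, 1, 2, …
2052-12-21 is 8 days after the start; 8 ÷ 20 = 0 remainder 8; since the remainder is 8, round up to i = 1. First occurrence in the window: #2 on 2053-01-02 (1×20 = 20 days in).
2053-03-28 is 105 days after the start; 105 ÷ 20 = 5 remainder 5. Last occurrence in the window: #6 on 2053-03-23.
Occurrences #2 through #6: 5 in total.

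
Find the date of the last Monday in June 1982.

The first Monday of June 1982 is June 7.
June 1982 has 30 days. Adding weeks: 7, 14, 21, 28 — the last one ≤ 30 is the 28th.

28 June 1982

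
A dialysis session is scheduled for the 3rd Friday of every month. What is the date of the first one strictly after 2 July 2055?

16 July 2055

July 2055 starts on a Thursday; its first Friday is the 2nd, so the 3rd Friday is the 16th — 16 July 2055.
16 July 2055 is after 2 July 2055, so that is the next one.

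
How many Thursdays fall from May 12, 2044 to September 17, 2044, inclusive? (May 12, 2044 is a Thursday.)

May 12, 2044 is a Thursday; the first Thursday on or after it is May 12, 2044.
From May 12, 2044 to September 17, 2044: 19 + 30 + 31 + 31 + 17 = 128 days (rest of May, June, July, August, September).
128 ÷ 7 = 18 full weeks with remainder 2, so 18 more Thursdays after the first → 19.

19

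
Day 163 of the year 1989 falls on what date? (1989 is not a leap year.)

12 June 1989

January has 31 days (163 − 31 = 132 remain).
February has 28 days (132 − 28 = 104 remain).
March has 31 days (104 − 31 = 73 remain).
April has 30 days (73 − 30 = 43 remain).
May has 31 days (43 − 31 = 12 remain).
12 into June → June 12.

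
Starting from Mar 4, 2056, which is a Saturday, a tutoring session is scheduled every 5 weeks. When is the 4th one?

The 4th occurrence is 3 intervals after the first: 3 × 35 = 105 days after Mar 4, 2056.
Mar has 31 days — 27 days to the end of Mar leaves 78.
Apr has 30 days (48 left).
May has 31 days (17 left).
17 days into Jun → Jun 17, 2056.

Jun 17, 2056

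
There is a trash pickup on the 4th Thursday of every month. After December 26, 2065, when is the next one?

December 2065 starts on a Tuesday; its first Thursday is the 3rd, so the 4th Thursday is the 24th — December 24, 2065.
That is not after December 26, 2065, so look at January 2066.
January 2066 starts on a Friday; its first Thursday is the 7th, so the 4th Thursday is the 28th — January 28, 2066.

January 28, 2066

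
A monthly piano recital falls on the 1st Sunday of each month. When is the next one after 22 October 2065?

October 2065 starts on a Thursday, so its 1st Sunday is 4 October 2065 (3 days in).
That is not after 22 October 2065, so look at November 2065.
November 2065 starts on a Sunday, so its 1st Sunday is 1 November 2065.

1 November 2065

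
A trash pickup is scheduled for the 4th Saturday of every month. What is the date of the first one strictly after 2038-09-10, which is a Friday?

September 2038 starts on a Wednesday; its first Saturday is the 4th, so the 4th Saturday is the 25th — 2038-09-25.
2038-09-25 is after 2038-09-10, so that is the next one.

2038-09-25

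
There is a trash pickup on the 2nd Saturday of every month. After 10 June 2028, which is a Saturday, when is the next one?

June 2028 starts on a Thursday; its first Saturday is the 3rd, so the 2nd Saturday is the 10th — 10 June 2028.
That is not after 10 June 2028, so look at July 2028.
July 2028 starts on a Saturday; its first Saturday is the 1st, so the 2nd Saturday is the 8th — 8 July 2028.

8 July 2028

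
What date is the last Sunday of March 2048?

2048-03-29

March 2048 begins on a Sunday, so the first Sunday is March 1.
March 2048 has 31 days. Adding weeks: 1, 8, 15, 22, 29 — the last one ≤ 31 is the 29th.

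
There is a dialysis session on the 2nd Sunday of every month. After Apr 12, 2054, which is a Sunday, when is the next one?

Apr 2054 starts on a Wednesday; its first Sunday is the 5th, so the 2nd Sunday is the 12th — Apr 12, 2054.
That is not after Apr 12, 2054, so look at May 2054.
May 2054 starts on a Friday; its first Sunday is the 3rd, so the 2nd Sunday is the 10th — May 10, 2054.

May 10, 2054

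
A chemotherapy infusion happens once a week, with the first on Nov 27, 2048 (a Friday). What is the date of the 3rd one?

Dec 11, 2048

The 3rd occurrence is 2 intervals after the first: 2 × 7 = 14 days after Nov 27, 2048.
Nov has 30 days — 3 days to the end of Nov leaves 11.
11 days into Dec → Dec 11, 2048.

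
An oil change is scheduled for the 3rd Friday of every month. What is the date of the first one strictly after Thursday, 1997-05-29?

1997-06-20

May 1997 starts on a Thursday; its first Friday is the 2nd, so the 3rd Friday is the 16th — 1997-05-16.
That is not after 1997-05-29, so look at June 1997.
June 1997 starts on a Sunday; its first Friday is the 6th, so the 3rd Friday is the 20th — 1997-06-20.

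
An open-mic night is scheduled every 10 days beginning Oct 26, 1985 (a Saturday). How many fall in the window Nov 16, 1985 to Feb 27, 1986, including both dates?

10

Occurrences land 10·i days after Oct 26, 1985 for i = 0, 1, 2, …
Nov 16, 1985 is 21 days after the start; 21 ÷ 10 = 2 remainder 1; since the remainder is 1, round up to i = 3. First occurrence in the window: #4 on Nov 25, 1985 (3×10 = 30 days in).
Feb 27, 1986 is 124 days after the start; 124 ÷ 10 = 12 remainder 4. Last occurrence in the window: #13 on Feb 23, 1986.
Occurrences #4 through #13: 10 in total.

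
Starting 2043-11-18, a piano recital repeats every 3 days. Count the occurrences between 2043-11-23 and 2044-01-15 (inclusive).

Occurrences land 3·i days after 2043-11-18 for i = 0, 1, 2, …
2043-11-23 is 5 days after the start; 5 ÷ 3 = 1 remainder 2; since the remainder is 2, round up to i = 2. First occurrence in the window: #3 on 2043-11-24 (2×3 = 6 days in).
2044-01-15 is 58 days after the start; 58 ÷ 3 = 19 remainder 1. Last occurrence in the window: #20 on 2044-01-14.
Occurrences #3 through #20: 18 in total.

18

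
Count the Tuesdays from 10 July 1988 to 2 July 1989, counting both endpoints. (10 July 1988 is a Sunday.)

10 July 1988 is a Sunday; the first Tuesday on or after it is 12 July 1988 (2 days later).
From 12 July 1988 to 2 July 1989: 172 + 183 = 355 days (rest of 1988, to 2 July 1989 in 1989).
355 ÷ 7 = 50 full weeks with remainder 5, so 50 more Tuesdays after the first → 51.

51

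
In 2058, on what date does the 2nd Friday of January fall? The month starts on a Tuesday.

January 11, 2058

January 2058 begins on a Tuesday, so the first Friday is January 4 (3 days later).
The 2nd Friday is 1 weeks later: 4 + 7 = 11.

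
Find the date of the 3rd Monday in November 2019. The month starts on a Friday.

November 2019 begins on a Friday, so the first Monday is November 4 (3 days later).
The 3rd Monday is 2 weeks later: 4 + 14 = 18.

November 18, 2019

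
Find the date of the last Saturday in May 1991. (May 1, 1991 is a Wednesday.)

May 25, 1991

May 1991 begins on a Wednesday, so the first Saturday is May 4 (3 days later).
May 1991 has 31 days. Adding weeks: 4, 11, 18, 25 — the last one ≤ 31 is the 25th.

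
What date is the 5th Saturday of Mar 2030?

Mar 30, 2030

Mar 2030 begins on a Friday, so the first Saturday is Mar 2 (1 day later).
The 5th Saturday is 4 weeks later: 2 + 28 = 30.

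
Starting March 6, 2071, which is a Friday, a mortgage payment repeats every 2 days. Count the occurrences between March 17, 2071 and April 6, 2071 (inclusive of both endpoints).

10

Occurrences land 2·i days after March 6, 2071 for i = 0, 1, 2, …
March 17, 2071 is 11 days after the start; 11 ÷ 2 = 5 remainder 1; since the remainder is 1, round up to i = 6. First occurrence in the window: #7 on March 18, 2071 (6×2 = 12 days in).
April 6, 2071 is 31 days after the start; 31 ÷ 2 = 15 remainder 1. Last occurrence in the window: #16 on April 5, 2071.
Occurrences #7 through #16: 10 in total.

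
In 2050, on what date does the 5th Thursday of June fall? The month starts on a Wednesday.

2050-06-30

June 2050 begins on a Wednesday, so the first Thursday is June 2 (1 day later).
The 5th Thursday is 4 weeks later: 2 + 28 = 30.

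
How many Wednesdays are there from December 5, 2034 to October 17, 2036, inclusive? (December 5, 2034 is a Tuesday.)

98

December 5, 2034 is a Tuesday; the first Wednesday on or after it is December 6, 2034 (1 day later).
From December 6, 2034 to October 17, 2036: 25 + 365 + 291 = 681 days (rest of 2034, 2035, to October 17, 2036 in 2036).
681 ÷ 7 = 97 full weeks with remainder 2, so 97 more Wednesdays after the first → 98.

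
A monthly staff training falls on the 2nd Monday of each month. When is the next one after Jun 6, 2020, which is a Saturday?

Jun 2020 starts on a Monday; its first Monday is the 1st, so the 2nd Monday is the 8th — Jun 8, 2020.
Jun 8, 2020 is after Jun 6, 2020, so that is the next one.

Jun 8, 2020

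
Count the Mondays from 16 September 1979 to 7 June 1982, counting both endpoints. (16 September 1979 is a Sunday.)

143

16 September 1979 is a Sunday; the first Monday on or after it is 17 September 1979 (1 day later).
From 17 September 1979 to 7 June 1982: 105 + 366 + 365 + 158 = 994 days (rest of 1979, 1980, 1981, to 7 June 1982 in 1982).
994 ÷ 7 = 142 full weeks with remainder 0, so 142 more Mondays after the first → 143.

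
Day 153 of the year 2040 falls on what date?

2040-06-01

January has 31 days (153 − 31 = 122 remain).
February has 29 days (122 − 29 = 93 remain).
March has 31 days (93 − 31 = 62 remain).
April has 30 days (62 − 30 = 32 remain).
May has 31 days (32 − 31 = 1 remain).
1 into June → June 1.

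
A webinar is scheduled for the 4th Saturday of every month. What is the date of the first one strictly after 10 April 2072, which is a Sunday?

23 April 2072

April 2072 starts on a Friday; its first Saturday is the 2nd, so the 4th Saturday is the 23rd — 23 April 2072.
23 April 2072 is after 10 April 2072, so that is the next one.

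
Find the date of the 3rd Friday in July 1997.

18 July 1997

July 1997 begins on a Tuesday, so the first Friday is July 4 (3 days later).
The 3rd Friday is 2 weeks later: 4 + 14 = 18.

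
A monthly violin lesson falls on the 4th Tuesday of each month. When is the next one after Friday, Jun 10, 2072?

Jun 2072 starts on a Wednesday; its first Tuesday is the 7th, so the 4th Tuesday is the 28th — Jun 28, 2072.
Jun 28, 2072 is after Jun 10, 2072, so that is the next one.

Jun 28, 2072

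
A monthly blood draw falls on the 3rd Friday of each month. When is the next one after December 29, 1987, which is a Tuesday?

January 15, 1988

December 1987 starts on a Tuesday; its first Friday is the 4th, so the 3rd Friday is the 18th — December 18, 1987.
That is not after December 29, 1987, so look at January 1988.
January 1988 starts on a Friday; its first Friday is the 1st, so the 3rd Friday is the 15th — January 15, 1988.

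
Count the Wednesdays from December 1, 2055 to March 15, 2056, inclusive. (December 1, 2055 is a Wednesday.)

16

December 1, 2055 is a Wednesday; the first Wednesday on or after it is December 1, 2055.
From December 1, 2055 to March 15, 2056: 30 + 31 + 29 + 15 = 105 days (rest of December, January, February, March).
105 ÷ 7 = 15 full weeks with remainder 0, so 15 more Wednesdays after the first → 16.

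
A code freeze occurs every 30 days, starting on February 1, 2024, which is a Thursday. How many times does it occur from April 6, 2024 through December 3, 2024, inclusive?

Occurrences land 30·i days after February 1, 2024 for i = 0, 1, 2, …
April 6, 2024 is 65 days after the start; 65 ÷ 30 = 2 remainder 5; since the remainder is 5, round up to i = 3. First occurrence in the window: #4 on May 1, 2024 (3×30 = 90 days in).
December 3, 2024 is 306 days after the start; 306 ÷ 30 = 10 remainder 6. Last occurrence in the window: #11 on November 27, 2024.
Occurrences #4 through #11: 8 in total.

8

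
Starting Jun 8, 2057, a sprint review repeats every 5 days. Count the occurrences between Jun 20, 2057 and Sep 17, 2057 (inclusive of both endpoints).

18

Occurrences land 5·i days after Jun 8, 2057 for i = 0, 1, 2, …
Jun 20, 2057 is 12 days after the start; 12 ÷ 5 = 2 remainder 2; since the remainder is 2, round up to i = 3. First occurrence in the window: #4 on Jun 23, 2057 (3×5 = 15 days in).
Sep 17, 2057 is 101 days after the start; 101 ÷ 5 = 20 remainder 1. Last occurrence in the window: #21 on Sep 16, 2057.
Occurrences #4 through #21: 18 in total.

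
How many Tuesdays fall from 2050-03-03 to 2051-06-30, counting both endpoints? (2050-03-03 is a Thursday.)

69

2050-03-03 is a Thursday; the first Tuesday on or after it is 2050-03-08 (5 days later).
From 2050-03-08 to 2051-06-30: 298 + 181 = 479 days (rest of 2050, to 2051-06-30 in 2051).
479 ÷ 7 = 68 full weeks with remainder 3, so 68 more Tuesdays after the first → 69.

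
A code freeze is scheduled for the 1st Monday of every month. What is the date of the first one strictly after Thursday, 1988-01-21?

1988-02-01

January 1988 starts on a Friday, so its 1st Monday is 1988-01-04 (3 days in).
That is not after 1988-01-21, so look at February 1988.
February 1988 starts on a Monday, so its 1st Monday is 1988-02-01.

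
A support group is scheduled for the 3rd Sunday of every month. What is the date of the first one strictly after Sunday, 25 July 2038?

July 2038 starts on a Thursday; its first Sunday is the 4th, so the 3rd Sunday is the 18th — 18 July 2038.
That is not after 25 July 2038, so look at August 2038.
August 2038 starts on a Sunday; its first Sunday is the 1st, so the 3rd Sunday is the 15th — 15 August 2038.

15 August 2038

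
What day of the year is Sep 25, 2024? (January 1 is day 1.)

Days in months before Sep: 31 + 29 + 31 + 30 + 31 + 30 + 31 + 31 = 244.
Plus 25 days into Sep → day 269.

269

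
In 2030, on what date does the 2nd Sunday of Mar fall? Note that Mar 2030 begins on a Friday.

Mar 2030 begins on a Friday, so the first Sunday is Mar 3 (2 days later).
The 2nd Sunday is 1 weeks later: 3 + 7 = 10.

Mar 10, 2030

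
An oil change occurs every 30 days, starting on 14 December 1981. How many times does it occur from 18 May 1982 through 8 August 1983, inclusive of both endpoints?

15

Occurrences land 30·i days after 14 December 1981 for i = 0, 1, 2, …
18 May 1982 is 155 days after the start; 155 ÷ 30 = 5 remainder 5; since the remainder is 5, round up to i = 6. First occurrence in the window: #7 on 12 June 1982 (6×30 = 180 days in).
8 August 1983 is 602 days after the start; 602 ÷ 30 = 20 remainder 2. Last occurrence in the window: #21 on 6 August 1983.
Occurrences #7 through #21: 15 in total.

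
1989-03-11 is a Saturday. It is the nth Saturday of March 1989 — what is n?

Day 11 falls in week ⌈11/7⌉ of the month.
Days 1–7 hold the 1st Saturday, 8–14 the 2nd, 15–21 the 3rd, 22–28 the 4th, 29–31 the 5th.
11 is in the range for the 2nd.

2nd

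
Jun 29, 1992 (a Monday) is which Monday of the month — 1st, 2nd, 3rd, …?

Day 29 falls in week ⌈29/7⌉ of the month.
Days 1–7 hold the 1st Monday, 8–14 the 2nd, 15–21 the 3rd, 22–28 the 4th, 29–31 the 5th.
29 is in the range for the 5th.

5th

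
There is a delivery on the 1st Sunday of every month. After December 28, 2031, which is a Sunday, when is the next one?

December 2031 starts on a Monday, so its 1st Sunday is December 7, 2031 (6 days in).
That is not after December 28, 2031, so look at January 2032.
January 2032 starts on a Thursday, so its 1st Sunday is January 4, 2032 (3 days in).

January 4, 2032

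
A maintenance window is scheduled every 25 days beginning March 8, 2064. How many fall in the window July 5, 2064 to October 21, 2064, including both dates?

Occurrences land 25·i days after March 8, 2064 for i = 0, 1, 2, …
July 5, 2064 is 119 days after the start; 119 ÷ 25 = 4 remainder 19; since the remainder is 19, round up to i = 5. First occurrence in the window: #6 on July 11, 2064 (5×25 = 125 days in).
October 21, 2064 is 227 days after the start; 227 ÷ 25 = 9 remainder 2. Last occurrence in the window: #10 on October 19, 2064.
Occurrences #6 through #10: 5 in total.

5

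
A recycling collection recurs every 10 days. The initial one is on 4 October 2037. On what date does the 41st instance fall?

8 November 2038

The 41st occurrence is 40 intervals after the first: 40 × 10 = 400 days after 4 October 2037.
October has 31 days — 27 days to the end of October leaves 373.
November has 30 days (343 left).
December has 31 days (312 left).
January has 31 days (281 left).
February has 28 days (253 left).
March has 31 days (222 left).
April has 30 days (192 left).
May has 31 days (161 left).
June has 30 days (131 left).
July has 31 days (100 left).
August has 31 days (69 left).
September has 30 days (39 left).
October has 31 days (8 left).
8 days into November → 8 November 2038.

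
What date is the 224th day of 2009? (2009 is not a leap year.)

Aug 12, 2009

Jan has 31 days (224 − 31 = 193 remain).
Feb has 28 days (193 − 28 = 165 remain).
Mar has 31 days (165 − 31 = 134 remain).
Apr has 30 days (134 − 30 = 104 remain).
May has 31 days (104 − 31 = 73 remain).
Jun has 30 days (73 − 30 = 43 remain).
Jul has 31 days (43 − 31 = 12 remain).
12 into Aug → Aug 12.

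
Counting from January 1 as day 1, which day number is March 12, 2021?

Days in months before March: 31 + 28 = 59.
Plus 12 days into March → day 71.

71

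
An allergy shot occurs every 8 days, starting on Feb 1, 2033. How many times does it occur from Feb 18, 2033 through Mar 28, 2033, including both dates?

Occurrences land 8·i days after Feb 1, 2033 for i = 0, 1, 2, …
Feb 18, 2033 is 17 days after the start; 17 ÷ 8 = 2 remainder 1; since the remainder is 1, round up to i = 3. First occurrence in the window: #4 on Feb 25, 2033 (3×8 = 24 days in).
Mar 28, 2033 is 55 days after the start; 55 ÷ 8 = 6 remainder 7. Last occurrence in the window: #7 on Mar 21, 2033.
Occurrences #4 through #7: 4 in total.

4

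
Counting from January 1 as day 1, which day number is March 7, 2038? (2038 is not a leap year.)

Days in months before March: 31 + 28 = 59.
Plus 7 days into March → day 66.

66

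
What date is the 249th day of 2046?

September 6, 2046

January has 31 days (249 − 31 = 218 remain).
February has 28 days (218 − 28 = 190 remain).
March has 31 days (190 − 31 = 159 remain).
April has 30 days (159 − 30 = 129 remain).
May has 31 days (129 − 31 = 98 remain).
June has 30 days (98 − 30 = 68 remain).
July has 31 days (68 − 31 = 37 remain).
August has 31 days (37 − 31 = 6 remain).
6 into September → September 6.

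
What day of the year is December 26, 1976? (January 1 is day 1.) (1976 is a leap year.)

Days in months before December: 31 + 29 + 31 + 30 + 31 + 30 + 31 + 31 + 30 + 31 + 30 = 335.
Plus 26 days into December → day 361.

361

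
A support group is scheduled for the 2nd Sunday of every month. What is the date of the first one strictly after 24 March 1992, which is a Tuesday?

12 April 1992

March 1992 starts on a Sunday; its first Sunday is the 1st, so the 2nd Sunday is the 8th — 8 March 1992.
That is not after 24 March 1992, so look at April 1992.
April 1992 starts on a Wednesday; its first Sunday is the 5th, so the 2nd Sunday is the 12th — 12 April 1992.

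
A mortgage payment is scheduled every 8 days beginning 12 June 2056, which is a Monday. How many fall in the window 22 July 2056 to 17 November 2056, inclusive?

Occurrences land 8·i days after 12 June 2056 for i = 0, 1, 2, …
22 July 2056 is 40 days after the start; 40 ÷ 8 = 5 remainder 0. First occurrence in the window: #6 on 22 July 2056 (5×8 = 40 days in).
17 November 2056 is 158 days after the start; 158 ÷ 8 = 19 remainder 6. Last occurrence in the window: #20 on 11 November 2056.
Occurrences #6 through #20: 15 in total.

15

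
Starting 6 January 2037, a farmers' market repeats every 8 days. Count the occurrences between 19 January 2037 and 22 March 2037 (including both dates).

Occurrences land 8·i days after 6 January 2037 for i = 0, 1, 2, …
19 January 2037 is 13 days after the start; 13 ÷ 8 = 1 remainder 5; since the remainder is 5, round up to i = 2. First occurrence in the window: #3 on 22 January 2037 (2×8 = 16 days in).
22 March 2037 is 75 days after the start; 75 ÷ 8 = 9 remainder 3. Last occurrence in the window: #10 on 19 March 2037.
Occurrences #3 through #10: 8 in total.

8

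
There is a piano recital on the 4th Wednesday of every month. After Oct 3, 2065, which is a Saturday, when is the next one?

Oct 2065 starts on a Thursday; its first Wednesday is the 7th, so the 4th Wednesday is the 28th — Oct 28, 2065.
Oct 28, 2065 is after Oct 3, 2065, so that is the next one.

Oct 28, 2065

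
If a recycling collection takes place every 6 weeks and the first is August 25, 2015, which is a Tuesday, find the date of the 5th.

February 9, 2016

The 5th occurrence is 4 intervals after the first: 4 × 42 = 168 days after August 25, 2015.
August has 31 days — 6 days to the end of August leaves 162.
September has 30 days (132 left).
October has 31 days (101 left).
November has 30 days (71 left).
December has 31 days (40 left).
January has 31 days (9 left).
9 days into February → February 9, 2016.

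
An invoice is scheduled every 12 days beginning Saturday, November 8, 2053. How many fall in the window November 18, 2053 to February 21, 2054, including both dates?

Occurrences land 12·i days after November 8, 2053 for i = 0, 1, 2, …
November 18, 2053 is 10 days after the start; 10 ÷ 12 = 0 remainder 10; since the remainder is 10, round up to i = 1. First occurrence in the window: #2 on November 20, 2053 (1×12 = 12 days in).
February 21, 2054 is 105 days after the start; 105 ÷ 12 = 8 remainder 9. Last occurrence in the window: #9 on February 12, 2054.
Occurrences #2 through #9: 8 in total.

8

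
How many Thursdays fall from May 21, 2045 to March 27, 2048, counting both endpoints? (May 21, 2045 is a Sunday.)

May 21, 2045 is a Sunday; the first Thursday on or after it is May 25, 2045 (4 days later).
From May 25, 2045 to March 27, 2048: 220 + 365 + 365 + 87 = 1037 days (rest of 2045, 2046, 2047, to March 27, 2048 in 2048).
1037 ÷ 7 = 148 full weeks with remainder 1, so 148 more Thursdays after the first → 149.

149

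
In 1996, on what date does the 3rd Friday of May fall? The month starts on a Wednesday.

May 17, 1996

May 1996 begins on a Wednesday, so the first Friday is May 3 (2 days later).
The 3rd Friday is 2 weeks later: 3 + 14 = 17.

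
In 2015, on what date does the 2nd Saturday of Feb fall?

Feb 14, 2015

The first Saturday of Feb 2015 is Feb 7.
The 2nd Saturday is 1 weeks later: 7 + 7 = 14.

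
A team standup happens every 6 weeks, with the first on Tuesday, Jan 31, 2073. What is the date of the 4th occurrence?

The 4th occurrence is 3 intervals after the first: 3 × 42 = 126 days after Jan 31, 2073.
Jan has 31 days — 0 days to the end of Jan leaves 126.
Feb has 28 days (98 left).
Mar has 31 days (67 left).
Apr has 30 days (37 left).
May has 31 days (6 left).
6 days into Jun → Jun 6, 2073.

Jun 6, 2073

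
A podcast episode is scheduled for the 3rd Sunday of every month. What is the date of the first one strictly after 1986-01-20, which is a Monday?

1986-02-16

January 1986 starts on a Wednesday; its first Sunday is the 5th, so the 3rd Sunday is the 19th — 1986-01-19.
That is not after 1986-01-20, so look at February 1986.
February 1986 starts on a Saturday; its first Sunday is the 2nd, so the 3rd Sunday is the 16th — 1986-02-16.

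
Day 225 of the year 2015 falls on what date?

Aug 13, 2015

Jan has 31 days (225 − 31 = 194 remain).
Feb has 28 days (194 − 28 = 166 remain).
Mar has 31 days (166 − 31 = 135 remain).
Apr has 30 days (135 − 30 = 105 remain).
May has 31 days (105 − 31 = 74 remain).
Jun has 30 days (74 − 30 = 44 remain).
Jul has 31 days (44 − 31 = 13 remain).
13 into Aug → Aug 13.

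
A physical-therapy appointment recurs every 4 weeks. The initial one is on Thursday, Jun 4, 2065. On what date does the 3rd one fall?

Jul 30, 2065

The 3rd occurrence is 2 intervals after the first: 2 × 28 = 56 days after Jun 4, 2065.
Jun has 30 days — 26 days to the end of Jun leaves 30.
30 days into Jul → Jul 30, 2065.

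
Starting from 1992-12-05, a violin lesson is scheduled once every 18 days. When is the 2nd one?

The 2nd occurrence is 1 interval after the first: 1 × 18 = 18 days after 1992-12-05.
18 days later is 1992-12-23.

1992-12-23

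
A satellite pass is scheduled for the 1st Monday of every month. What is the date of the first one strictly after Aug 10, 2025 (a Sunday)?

Sep 1, 2025

Aug 2025 starts on a Friday, so its 1st Monday is Aug 4, 2025 (3 days in).
That is not after Aug 10, 2025, so look at Sep 2025.
Sep 2025 starts on a Monday, so its 1st Monday is Sep 1, 2025.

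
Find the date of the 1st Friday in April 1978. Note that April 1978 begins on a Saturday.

1978-04-07

April 1978 begins on a Saturday, so the first Friday is April 7 (6 days later).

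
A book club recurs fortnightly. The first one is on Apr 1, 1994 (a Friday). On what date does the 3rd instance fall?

Apr 29, 1994

The 3rd occurrence is 2 intervals after the first: 2 × 14 = 28 days after Apr 1, 1994.
28 days later is Apr 29, 1994.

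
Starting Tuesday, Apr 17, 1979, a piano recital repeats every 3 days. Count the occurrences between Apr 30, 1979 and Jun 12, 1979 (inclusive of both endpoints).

14

Occurrences land 3·i days after Apr 17, 1979 for i = 0, 1, 2, …
Apr 30, 1979 is 13 days after the start; 13 ÷ 3 = 4 remainder 1; since the remainder is 1, round up to i = 5. First occurrence in the window: #6 on May 2, 1979 (5×3 = 15 days in).
Jun 12, 1979 is 56 days after the start; 56 ÷ 3 = 18 remainder 2. Last occurrence in the window: #19 on Jun 10, 1979.
Occurrences #6 through #19: 14 in total.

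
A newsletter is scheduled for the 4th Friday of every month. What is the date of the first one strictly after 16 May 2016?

27 May 2016

May 2016 starts on a Sunday; its first Friday is the 6th, so the 4th Friday is the 27th — 27 May 2016.
27 May 2016 is after 16 May 2016, so that is the next one.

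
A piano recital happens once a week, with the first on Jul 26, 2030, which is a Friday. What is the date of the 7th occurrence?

Sep 6, 2030

The 7th occurrence is 6 intervals after the first: 6 × 7 = 42 days after Jul 26, 2030.
Jul has 31 days — 5 days to the end of Jul leaves 37.
Aug has 31 days (6 left).
6 days into Sep → Sep 6, 2030.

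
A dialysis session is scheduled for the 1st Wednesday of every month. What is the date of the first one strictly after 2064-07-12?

2064-08-06

July 2064 starts on a Tuesday, so its 1st Wednesday is 2064-07-02 (1 day in).
That is not after 2064-07-12, so look at August 2064.
August 2064 starts on a Friday, so its 1st Wednesday is 2064-08-06 (5 days in).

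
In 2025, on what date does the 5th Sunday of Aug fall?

Aug 31, 2025

The first Sunday of Aug 2025 is Aug 3.
The 5th Sunday is 4 weeks later: 3 + 28 = 31.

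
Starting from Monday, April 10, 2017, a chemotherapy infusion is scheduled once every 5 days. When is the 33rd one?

September 17, 2017

The 33rd occurrence is 32 intervals after the first: 32 × 5 = 160 days after April 10, 2017.
April has 30 days — 20 days to the end of April leaves 140.
May has 31 days (109 left).
June has 30 days (79 left).
July has 31 days (48 left).
August has 31 days (17 left).
17 days into September → September 17, 2017.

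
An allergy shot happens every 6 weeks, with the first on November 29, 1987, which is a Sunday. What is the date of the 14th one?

The 14th occurrence is 13 intervals after the first: 13 × 42 = 546 days after November 29, 1987.
November has 30 days — 1 day to the end of November leaves 545.
From end of November to end of 1987 is 31 days (514 left).
1988 has 366 days (148 left).
January has 31 days (117 left).
February has 28 days (89 left).
March has 31 days (58 left).
April has 30 days (28 left).
28 days into May → May 28, 1989.

May 28, 1989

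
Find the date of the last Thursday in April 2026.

2026-04-30

April 2026 begins on a Wednesday, so the first Thursday is April 2 (1 day later).
April 2026 has 30 days. Adding weeks: 2, 9, 16, 23, 30 — the last one ≤ 30 is the 30th.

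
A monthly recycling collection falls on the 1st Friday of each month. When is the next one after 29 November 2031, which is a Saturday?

5 December 2031

November 2031 starts on a Saturday, so its 1st Friday is 7 November 2031 (6 days in).
That is not after 29 November 2031, so look at December 2031.
December 2031 starts on a Monday, so its 1st Friday is 5 December 2031 (4 days in).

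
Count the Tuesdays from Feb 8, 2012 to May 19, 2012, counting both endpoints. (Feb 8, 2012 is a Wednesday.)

14

Feb 8, 2012 is a Wednesday; the first Tuesday on or after it is Feb 14, 2012 (6 days later).
From Feb 14, 2012 to May 19, 2012: 15 + 31 + 30 + 19 = 95 days (rest of Feb, Mar, Apr, May).
95 ÷ 7 = 13 full weeks with remainder 4, so 13 more Tuesdays after the first → 14.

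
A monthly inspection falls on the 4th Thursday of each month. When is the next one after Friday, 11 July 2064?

July 2064 starts on a Tuesday; its first Thursday is the 3rd, so the 4th Thursday is the 24th — 24 July 2064.
24 July 2064 is after 11 July 2064, so that is the next one.

24 July 2064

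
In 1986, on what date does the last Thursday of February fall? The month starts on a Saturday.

1986-02-27

February 1986 begins on a Saturday, so the first Thursday is February 6 (5 days later).
February 1986 has 28 days. Adding weeks: 6, 13, 20, 27 — the last one ≤ 28 is the 27th.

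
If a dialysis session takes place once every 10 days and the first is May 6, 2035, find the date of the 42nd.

Jun 19, 2036

The 42nd occurrence is 41 intervals after the first: 41 × 10 = 410 days after May 6, 2035.
May has 31 days — 25 days to the end of May leaves 385.
Jun has 30 days (355 left).
Jul has 31 days (324 left).
Aug has 31 days (293 left).
Sep has 30 days (263 left).
Oct has 31 days (232 left).
Nov has 30 days (202 left).
Dec has 31 days (171 left).
Jan has 31 days (140 left).
Feb has 29 days (111 left).
Mar has 31 days (80 left).
Apr has 30 days (50 left).
May has 31 days (19 left).
19 days into Jun → Jun 19, 2036.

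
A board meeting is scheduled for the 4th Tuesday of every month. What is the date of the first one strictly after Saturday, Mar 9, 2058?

Mar 26, 2058

Mar 2058 starts on a Friday; its first Tuesday is the 5th, so the 4th Tuesday is the 26th — Mar 26, 2058.
Mar 26, 2058 is after Mar 9, 2058, so that is the next one.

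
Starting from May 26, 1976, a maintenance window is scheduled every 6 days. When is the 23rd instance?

The 23rd occurrence is 22 intervals after the first: 22 × 6 = 132 days after May 26, 1976.
May has 31 days — 5 days to the end of May leaves 127.
June has 30 days (97 left).
July has 31 days (66 left).
August has 31 days (35 left).
September has 30 days (5 left).
5 days into October → October 5, 1976.

October 5, 1976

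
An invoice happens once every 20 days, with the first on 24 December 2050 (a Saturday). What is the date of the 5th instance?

14 March 2051

The 5th occurrence is 4 intervals after the first: 4 × 20 = 80 days after 24 December 2050.
December has 31 days — 7 days to the end of December leaves 73.
January has 31 days (42 left).
February has 28 days (14 left).
14 days into March → 14 March 2051.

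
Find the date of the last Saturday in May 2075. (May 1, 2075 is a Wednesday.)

May 2075 begins on a Wednesday, so the first Saturday is May 4 (3 days later).
May 2075 has 31 days. Adding weeks: 4, 11, 18, 25 — the last one ≤ 31 is the 25th.

May 25, 2075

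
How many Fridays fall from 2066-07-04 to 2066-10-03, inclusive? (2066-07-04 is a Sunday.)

13

2066-07-04 is a Sunday; the first Friday on or after it is 2066-07-09 (5 days later).
From 2066-07-09 to 2066-10-03: 22 + 31 + 30 + 3 = 86 days (rest of July, August, September, October).
86 ÷ 7 = 12 full weeks with remainder 2, so 12 more Fridays after the first → 13.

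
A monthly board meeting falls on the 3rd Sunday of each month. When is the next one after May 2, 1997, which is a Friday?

May 18, 1997

May 1997 starts on a Thursday; its first Sunday is the 4th, so the 3rd Sunday is the 18th — May 18, 1997.
May 18, 1997 is after May 2, 1997, so that is the next one.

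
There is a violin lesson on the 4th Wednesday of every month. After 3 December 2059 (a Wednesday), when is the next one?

December 2059 starts on a Monday; its first Wednesday is the 3rd, so the 4th Wednesday is the 24th — 24 December 2059.
24 December 2059 is after 3 December 2059, so that is the next one.

24 December 2059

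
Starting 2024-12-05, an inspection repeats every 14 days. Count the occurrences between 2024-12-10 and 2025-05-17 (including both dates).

Occurrences land 14·i days after 2024-12-05 for i = 0, 1, 2, …
2024-12-10 is 5 days after the start; 5 ÷ 14 = 0 remainder 5; since the remainder is 5, round up to i = 1. First occurrence in the window: #2 on 2024-12-19 (1×14 = 14 days in).
2025-05-17 is 163 days after the start; 163 ÷ 14 = 11 remainder 9. Last occurrence in the window: #12 on 2025-05-08.
Occurrences #2 through #12: 11 in total.

11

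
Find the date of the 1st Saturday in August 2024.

August 3, 2024

August 2024 begins on a Thursday, so the first Saturday is August 3 (2 days later).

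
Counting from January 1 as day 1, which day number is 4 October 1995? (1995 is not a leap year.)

277

Days in months before October: 31 + 28 + 31 + 30 + 31 + 30 + 31 + 31 + 30 = 273.
Plus 4 days into October → day 277.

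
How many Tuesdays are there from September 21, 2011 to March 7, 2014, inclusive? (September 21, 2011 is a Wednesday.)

September 21, 2011 is a Wednesday; the first Tuesday on or after it is September 27, 2011 (6 days later).
From September 27, 2011 to March 7, 2014: 95 + 366 + 365 + 66 = 892 days (rest of 2011, 2012, 2013, to March 7, 2014 in 2014).
892 ÷ 7 = 127 full weeks with remainder 3, so 127 more Tuesdays after the first → 128.

128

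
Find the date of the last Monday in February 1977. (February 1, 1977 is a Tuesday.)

February 1977 begins on a Tuesday, so the first Monday is February 7 (6 days later).
February 1977 has 28 days. Adding weeks: 7, 14, 21, 28 — the last one ≤ 28 is the 28th.

February 28, 1977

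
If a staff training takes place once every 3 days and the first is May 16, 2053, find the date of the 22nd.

The 22nd occurrence is 21 intervals after the first: 21 × 3 = 63 days after May 16, 2053.
May has 31 days — 15 days to the end of May leaves 48.
June has 30 days (18 left).
18 days into July → July 18, 2053.

July 18, 2053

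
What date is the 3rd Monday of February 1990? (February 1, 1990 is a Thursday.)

19 February 1990

February 1990 begins on a Thursday, so the first Monday is February 5 (4 days later).
The 3rd Monday is 2 weeks later: 5 + 14 = 19.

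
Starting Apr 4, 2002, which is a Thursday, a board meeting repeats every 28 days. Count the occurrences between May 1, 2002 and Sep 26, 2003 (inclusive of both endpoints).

19

Occurrences land 28·i days after Apr 4, 2002 for i = 0, 1, 2, …
May 1, 2002 is 27 days after the start; 27 ÷ 28 = 0 remainder 27; since the remainder is 27, round up to i = 1. First occurrence in the window: #2 on May 2, 2002 (1×28 = 28 days in).
Sep 26, 2003 is 540 days after the start; 540 ÷ 28 = 19 remainder 8. Last occurrence in the window: #20 on Sep 18, 2003.
Occurrences #2 through #20: 19 in total.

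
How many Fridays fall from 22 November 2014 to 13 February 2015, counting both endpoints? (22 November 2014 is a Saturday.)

22 November 2014 is a Saturday; the first Friday on or after it is 28 November 2014 (6 days later).
From 28 November 2014 to 13 February 2015: 2 + 31 + 31 + 13 = 77 days (rest of November, December, January, February).
77 ÷ 7 = 11 full weeks with remainder 0, so 11 more Fridays after the first → 12.

12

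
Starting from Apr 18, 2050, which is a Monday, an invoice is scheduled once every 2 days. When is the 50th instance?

The 50th occurrence is 49 intervals after the first: 49 × 2 = 98 days after Apr 18, 2050.
Apr has 30 days — 12 days to the end of Apr leaves 86.
May has 31 days (55 left).
Jun has 30 days (25 left).
25 days into Jul → Jul 25, 2050.

Jul 25, 2050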